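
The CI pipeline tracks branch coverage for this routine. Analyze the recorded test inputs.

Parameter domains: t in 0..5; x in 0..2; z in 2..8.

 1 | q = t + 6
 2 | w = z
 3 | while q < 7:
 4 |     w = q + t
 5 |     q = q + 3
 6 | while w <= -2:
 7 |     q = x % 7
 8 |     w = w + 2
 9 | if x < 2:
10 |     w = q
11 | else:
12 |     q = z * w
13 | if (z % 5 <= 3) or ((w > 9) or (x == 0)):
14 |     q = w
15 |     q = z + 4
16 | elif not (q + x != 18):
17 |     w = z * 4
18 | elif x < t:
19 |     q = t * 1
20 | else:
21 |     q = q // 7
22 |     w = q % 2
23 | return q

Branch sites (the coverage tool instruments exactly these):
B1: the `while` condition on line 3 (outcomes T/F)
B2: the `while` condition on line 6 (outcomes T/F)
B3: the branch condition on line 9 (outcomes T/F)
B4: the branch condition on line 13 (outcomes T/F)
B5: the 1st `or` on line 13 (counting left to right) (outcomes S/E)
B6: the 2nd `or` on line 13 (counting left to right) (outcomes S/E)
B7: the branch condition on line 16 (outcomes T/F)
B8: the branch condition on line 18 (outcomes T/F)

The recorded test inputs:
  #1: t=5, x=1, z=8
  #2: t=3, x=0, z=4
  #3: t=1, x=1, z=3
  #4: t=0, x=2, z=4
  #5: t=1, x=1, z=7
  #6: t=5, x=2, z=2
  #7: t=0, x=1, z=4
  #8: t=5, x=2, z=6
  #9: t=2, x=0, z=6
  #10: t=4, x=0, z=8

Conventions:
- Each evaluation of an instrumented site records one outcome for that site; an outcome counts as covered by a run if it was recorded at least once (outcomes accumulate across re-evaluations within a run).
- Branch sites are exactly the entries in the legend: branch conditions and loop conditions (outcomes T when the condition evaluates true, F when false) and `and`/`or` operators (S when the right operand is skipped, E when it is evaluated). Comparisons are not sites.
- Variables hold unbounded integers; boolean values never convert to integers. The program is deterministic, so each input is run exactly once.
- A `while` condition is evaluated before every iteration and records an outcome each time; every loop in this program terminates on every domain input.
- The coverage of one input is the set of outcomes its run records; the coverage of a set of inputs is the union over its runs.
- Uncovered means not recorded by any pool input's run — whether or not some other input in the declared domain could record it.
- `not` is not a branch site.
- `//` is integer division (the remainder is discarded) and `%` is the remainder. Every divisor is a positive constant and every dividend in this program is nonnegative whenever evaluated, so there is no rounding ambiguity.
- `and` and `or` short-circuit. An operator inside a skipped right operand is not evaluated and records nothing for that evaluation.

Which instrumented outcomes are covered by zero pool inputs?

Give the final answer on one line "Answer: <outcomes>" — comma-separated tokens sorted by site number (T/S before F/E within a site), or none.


test 1 (t=5, x=1, z=8) fires B1->F, B2->F, B3->T, B5->S, B4->T; hits B1=F, B2=F, B3=T, B4=T, B5=S
test 2 (t=3, x=0, z=4) fires B1->F, B2->F, B3->T, B5->E, B6->E, B4->T; hits B1=F, B2=F, B3=T, B4=T, B5=E, B6=E
test 3 (t=1, x=1, z=3) fires B1->F, B2->F, B3->T, B5->S, B4->T; hits B1=F, B2=F, B3=T, B4=T, B5=S
test 4 (t=0, x=2, z=4) fires B1->T, B1->F, B2->F, B3->F, B5->E, B6->E, B4->F, B7->F, B8->F; hits B1=T, B1=F, B2=F, B3=F, B4=F, B5=E, B6=E, B7=F, B8=F
test 5 (t=1, x=1, z=7) fires B1->F, B2->F, B3->T, B5->S, B4->T; hits B1=F, B2=F, B3=T, B4=T, B5=S
test 6 (t=5, x=2, z=2) fires B1->F, B2->F, B3->F, B5->S, B4->T; hits B1=F, B2=F, B3=F, B4=T, B5=S
test 7 (t=0, x=1, z=4) fires B1->T, B1->F, B2->F, B3->T, B5->E, B6->E, B4->F, B7->F, B8->F; hits B1=T, B1=F, B2=F, B3=T, B4=F, B5=E, B6=E, B7=F, B8=F
test 8 (t=5, x=2, z=6) fires B1->F, B2->F, B3->F, B5->S, B4->T; hits B1=F, B2=F, B3=F, B4=T, B5=S
test 9 (t=2, x=0, z=6) fires B1->F, B2->F, B3->T, B5->S, B4->T; hits B1=F, B2=F, B3=T, B4=T, B5=S
test 10 (t=4, x=0, z=8) fires B1->F, B2->F, B3->T, B5->S, B4->T; hits B1=F, B2=F, B3=T, B4=T, B5=S
union over the pool: B1=T, B1=F, B2=F, B3=T, B3=F, B4=T, B4=F, B5=S, B5=E, B6=E, B7=F, B8=F
uncovered (4 of 16): B2=T, B6=S, B7=T, B8=T
Answer: B2=T, B6=S, B7=T, B8=T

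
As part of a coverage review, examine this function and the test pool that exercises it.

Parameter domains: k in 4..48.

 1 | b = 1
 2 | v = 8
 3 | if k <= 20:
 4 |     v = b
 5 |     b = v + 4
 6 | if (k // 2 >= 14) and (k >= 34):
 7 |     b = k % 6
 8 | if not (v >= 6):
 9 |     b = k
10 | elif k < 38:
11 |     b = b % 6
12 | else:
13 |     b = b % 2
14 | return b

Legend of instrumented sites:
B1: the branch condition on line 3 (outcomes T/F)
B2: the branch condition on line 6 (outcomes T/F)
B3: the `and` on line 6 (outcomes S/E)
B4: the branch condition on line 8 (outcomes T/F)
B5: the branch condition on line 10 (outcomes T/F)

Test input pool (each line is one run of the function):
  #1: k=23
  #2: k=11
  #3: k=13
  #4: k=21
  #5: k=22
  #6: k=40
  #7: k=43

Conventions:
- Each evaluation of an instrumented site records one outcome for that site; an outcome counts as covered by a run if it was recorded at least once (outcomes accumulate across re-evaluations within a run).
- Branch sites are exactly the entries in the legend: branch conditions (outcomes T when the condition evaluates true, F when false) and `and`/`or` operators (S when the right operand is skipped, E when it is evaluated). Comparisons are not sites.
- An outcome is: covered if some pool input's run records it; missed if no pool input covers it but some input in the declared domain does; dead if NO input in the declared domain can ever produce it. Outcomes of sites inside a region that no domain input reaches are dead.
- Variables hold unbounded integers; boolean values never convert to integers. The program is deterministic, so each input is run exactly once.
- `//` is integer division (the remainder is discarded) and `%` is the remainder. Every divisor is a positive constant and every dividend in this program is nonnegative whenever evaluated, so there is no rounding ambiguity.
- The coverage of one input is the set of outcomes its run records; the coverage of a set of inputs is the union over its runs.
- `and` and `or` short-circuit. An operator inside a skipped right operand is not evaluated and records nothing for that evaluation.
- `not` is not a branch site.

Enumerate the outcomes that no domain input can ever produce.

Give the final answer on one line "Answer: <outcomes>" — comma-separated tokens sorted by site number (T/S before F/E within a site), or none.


sweeping the full domain (45 inputs) for each outcome:
  reachable outcomes have witnesses, e.g. B1=T (e.g. k=4), B1=F (e.g. k=21), B2=T (e.g. k=34), B2=F (e.g. k=4)
Answer: none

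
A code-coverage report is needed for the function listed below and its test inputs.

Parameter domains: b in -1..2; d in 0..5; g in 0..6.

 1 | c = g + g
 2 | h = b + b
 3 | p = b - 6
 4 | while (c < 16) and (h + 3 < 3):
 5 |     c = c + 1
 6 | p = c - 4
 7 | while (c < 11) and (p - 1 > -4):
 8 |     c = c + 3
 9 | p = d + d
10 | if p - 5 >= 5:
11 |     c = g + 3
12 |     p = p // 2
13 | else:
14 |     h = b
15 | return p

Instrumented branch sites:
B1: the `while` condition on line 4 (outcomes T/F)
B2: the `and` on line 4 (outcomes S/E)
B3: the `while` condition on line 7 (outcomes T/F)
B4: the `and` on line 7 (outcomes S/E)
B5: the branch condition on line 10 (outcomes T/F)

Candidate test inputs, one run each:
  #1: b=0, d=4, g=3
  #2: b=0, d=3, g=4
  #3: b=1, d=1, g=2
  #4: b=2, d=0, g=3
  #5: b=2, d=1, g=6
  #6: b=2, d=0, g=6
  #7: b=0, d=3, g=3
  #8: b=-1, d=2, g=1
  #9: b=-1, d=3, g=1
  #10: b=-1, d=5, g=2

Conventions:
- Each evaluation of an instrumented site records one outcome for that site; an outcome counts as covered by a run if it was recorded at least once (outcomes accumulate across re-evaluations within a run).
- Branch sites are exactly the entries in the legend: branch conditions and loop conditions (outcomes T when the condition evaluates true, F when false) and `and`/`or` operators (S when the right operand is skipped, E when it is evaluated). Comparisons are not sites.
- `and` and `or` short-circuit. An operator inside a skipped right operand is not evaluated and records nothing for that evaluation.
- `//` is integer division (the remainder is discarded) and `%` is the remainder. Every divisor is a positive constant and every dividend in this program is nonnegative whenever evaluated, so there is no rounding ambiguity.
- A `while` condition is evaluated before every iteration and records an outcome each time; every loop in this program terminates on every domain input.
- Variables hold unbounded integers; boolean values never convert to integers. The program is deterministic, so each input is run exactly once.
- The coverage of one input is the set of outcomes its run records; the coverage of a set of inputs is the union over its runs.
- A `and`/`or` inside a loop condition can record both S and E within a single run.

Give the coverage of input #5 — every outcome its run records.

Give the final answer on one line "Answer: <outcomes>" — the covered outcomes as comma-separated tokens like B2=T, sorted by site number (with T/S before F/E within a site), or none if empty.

Running input #5 (b=2, d=1, g=6), event by event:
  B2->E, B1->F, B4->S, B3->F, B5->F
as a set, this run covers: B1=F, B2=E, B3=F, B4=S, B5=F

Answer: B1=F, B2=E, B3=F, B4=S, B5=F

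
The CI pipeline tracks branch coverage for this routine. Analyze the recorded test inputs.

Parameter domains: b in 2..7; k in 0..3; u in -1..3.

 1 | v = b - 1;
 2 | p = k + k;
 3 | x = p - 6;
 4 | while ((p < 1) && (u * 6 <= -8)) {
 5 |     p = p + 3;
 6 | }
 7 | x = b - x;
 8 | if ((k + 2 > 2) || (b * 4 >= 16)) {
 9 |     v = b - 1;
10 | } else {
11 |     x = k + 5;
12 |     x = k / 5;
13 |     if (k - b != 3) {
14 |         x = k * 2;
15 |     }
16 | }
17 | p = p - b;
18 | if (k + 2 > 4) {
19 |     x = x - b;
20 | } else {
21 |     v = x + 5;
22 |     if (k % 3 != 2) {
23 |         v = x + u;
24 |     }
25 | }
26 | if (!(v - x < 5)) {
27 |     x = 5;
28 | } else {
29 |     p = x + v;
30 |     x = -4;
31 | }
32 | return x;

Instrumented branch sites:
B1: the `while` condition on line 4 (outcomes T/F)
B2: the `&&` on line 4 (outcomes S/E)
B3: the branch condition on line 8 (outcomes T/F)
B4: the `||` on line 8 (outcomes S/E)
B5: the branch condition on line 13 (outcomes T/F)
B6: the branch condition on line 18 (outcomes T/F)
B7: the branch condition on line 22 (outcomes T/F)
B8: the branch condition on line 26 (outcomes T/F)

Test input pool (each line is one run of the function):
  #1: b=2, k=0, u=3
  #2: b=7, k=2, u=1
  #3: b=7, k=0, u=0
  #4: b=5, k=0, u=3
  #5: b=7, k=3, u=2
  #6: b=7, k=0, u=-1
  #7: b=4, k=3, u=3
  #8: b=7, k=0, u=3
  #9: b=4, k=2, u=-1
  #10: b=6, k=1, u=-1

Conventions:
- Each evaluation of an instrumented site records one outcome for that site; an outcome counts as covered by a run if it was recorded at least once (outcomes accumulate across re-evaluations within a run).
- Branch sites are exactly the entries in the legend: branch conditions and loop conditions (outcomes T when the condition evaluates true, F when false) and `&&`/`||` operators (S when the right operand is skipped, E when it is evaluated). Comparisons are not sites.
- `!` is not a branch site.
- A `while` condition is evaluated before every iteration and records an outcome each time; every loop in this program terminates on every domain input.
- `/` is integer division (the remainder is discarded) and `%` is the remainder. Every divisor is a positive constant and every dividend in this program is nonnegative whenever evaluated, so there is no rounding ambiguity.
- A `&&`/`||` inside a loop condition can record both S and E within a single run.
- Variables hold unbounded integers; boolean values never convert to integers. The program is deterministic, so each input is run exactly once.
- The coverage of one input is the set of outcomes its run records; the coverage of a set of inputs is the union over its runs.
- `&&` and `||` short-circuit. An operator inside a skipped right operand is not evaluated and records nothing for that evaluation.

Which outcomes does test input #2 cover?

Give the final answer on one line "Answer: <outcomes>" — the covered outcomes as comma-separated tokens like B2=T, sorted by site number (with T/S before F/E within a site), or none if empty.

Simulating input #2 (b=7, k=2, u=1) step by step:
  B2->S, B1->F, B4->S, B3->T, B6->F, B7->F, B8->T
as a set, this run covers: B1=F, B2=S, B3=T, B4=S, B6=F, B7=F, B8=T

Answer: B1=F, B2=S, B3=T, B4=S, B6=F, B7=F, B8=T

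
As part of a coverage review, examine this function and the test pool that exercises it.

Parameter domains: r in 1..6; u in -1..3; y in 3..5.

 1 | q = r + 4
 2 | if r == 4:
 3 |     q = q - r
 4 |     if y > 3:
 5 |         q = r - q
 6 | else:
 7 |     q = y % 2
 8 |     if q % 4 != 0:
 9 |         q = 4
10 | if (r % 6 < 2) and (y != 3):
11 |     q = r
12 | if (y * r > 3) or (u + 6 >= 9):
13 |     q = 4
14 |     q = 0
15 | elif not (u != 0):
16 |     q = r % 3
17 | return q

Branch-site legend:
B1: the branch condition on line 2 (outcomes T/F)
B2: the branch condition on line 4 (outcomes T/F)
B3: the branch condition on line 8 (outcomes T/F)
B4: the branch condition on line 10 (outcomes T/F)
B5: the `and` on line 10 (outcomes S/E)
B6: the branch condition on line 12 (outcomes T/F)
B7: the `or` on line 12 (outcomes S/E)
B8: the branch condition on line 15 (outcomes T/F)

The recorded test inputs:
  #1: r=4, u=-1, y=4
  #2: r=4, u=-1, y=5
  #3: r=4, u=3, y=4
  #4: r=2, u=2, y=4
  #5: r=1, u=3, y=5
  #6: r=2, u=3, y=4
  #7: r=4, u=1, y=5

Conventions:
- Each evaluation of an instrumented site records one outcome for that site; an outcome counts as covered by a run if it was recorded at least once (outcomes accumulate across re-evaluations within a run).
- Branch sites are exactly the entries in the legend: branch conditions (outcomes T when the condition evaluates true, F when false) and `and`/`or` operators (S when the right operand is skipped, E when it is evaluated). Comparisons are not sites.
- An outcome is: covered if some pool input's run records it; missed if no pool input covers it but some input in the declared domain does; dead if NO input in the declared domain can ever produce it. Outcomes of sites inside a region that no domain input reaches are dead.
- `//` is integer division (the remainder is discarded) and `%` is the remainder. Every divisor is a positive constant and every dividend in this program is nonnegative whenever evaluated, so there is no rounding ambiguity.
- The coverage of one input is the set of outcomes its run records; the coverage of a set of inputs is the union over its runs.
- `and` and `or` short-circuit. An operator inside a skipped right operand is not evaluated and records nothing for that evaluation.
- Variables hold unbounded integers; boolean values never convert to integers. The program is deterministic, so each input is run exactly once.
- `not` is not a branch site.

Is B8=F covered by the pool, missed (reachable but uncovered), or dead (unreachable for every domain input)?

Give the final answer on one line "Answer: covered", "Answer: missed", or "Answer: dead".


no pool input records B8=F
but domain input (r=1, u=-1, y=3) does record it -> reachable, so missed
Answer: missed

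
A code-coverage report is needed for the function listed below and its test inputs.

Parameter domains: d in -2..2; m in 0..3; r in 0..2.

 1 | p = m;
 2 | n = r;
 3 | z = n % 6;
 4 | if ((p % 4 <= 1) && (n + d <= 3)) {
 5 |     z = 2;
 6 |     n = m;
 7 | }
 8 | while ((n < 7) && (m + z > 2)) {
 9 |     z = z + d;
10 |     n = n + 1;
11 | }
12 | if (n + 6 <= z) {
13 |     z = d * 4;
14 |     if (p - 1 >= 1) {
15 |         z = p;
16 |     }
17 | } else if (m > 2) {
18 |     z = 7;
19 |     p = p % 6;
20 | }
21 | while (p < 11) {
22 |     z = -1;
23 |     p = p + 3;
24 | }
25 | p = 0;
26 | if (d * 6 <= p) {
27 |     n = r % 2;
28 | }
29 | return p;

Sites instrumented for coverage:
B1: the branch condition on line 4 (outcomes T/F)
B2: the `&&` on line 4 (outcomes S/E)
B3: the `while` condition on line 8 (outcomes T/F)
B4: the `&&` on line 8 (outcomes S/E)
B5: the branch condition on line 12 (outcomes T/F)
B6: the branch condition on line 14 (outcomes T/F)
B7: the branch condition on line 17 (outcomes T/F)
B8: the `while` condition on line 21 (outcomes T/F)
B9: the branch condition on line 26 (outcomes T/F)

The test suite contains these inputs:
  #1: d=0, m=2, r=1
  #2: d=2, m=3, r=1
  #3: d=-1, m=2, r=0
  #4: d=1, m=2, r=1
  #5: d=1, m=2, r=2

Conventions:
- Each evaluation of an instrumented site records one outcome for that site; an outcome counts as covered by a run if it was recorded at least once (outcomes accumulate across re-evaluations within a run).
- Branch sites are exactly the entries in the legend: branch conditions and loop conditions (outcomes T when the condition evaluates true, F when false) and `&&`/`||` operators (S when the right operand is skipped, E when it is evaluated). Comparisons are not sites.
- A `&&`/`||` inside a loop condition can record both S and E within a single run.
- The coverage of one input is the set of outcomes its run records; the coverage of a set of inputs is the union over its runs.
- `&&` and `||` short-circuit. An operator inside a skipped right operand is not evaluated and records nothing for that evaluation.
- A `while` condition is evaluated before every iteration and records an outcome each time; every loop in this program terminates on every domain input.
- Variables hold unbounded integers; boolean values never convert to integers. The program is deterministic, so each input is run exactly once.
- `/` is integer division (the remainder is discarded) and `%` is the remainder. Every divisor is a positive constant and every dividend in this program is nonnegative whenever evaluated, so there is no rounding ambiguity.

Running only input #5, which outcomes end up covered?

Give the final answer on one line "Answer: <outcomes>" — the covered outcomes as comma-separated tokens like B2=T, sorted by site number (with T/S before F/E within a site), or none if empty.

Running input #5 (d=1, m=2, r=2), event by event:
  B2->S, B1->F, B4->E, B3->T, B4->E, B3->T, B4->E, B3->T, B4->E, B3->T
  B4->E, B3->T, B4->S, B3->F, B5->F, B7->F, B8->T, B8->T, B8->T, B8->F
  B9->F
collecting distinct outcomes: B1=F, B2=S, B3=T, B3=F, B4=S, B4=E, B5=F, B7=F, B8=T, B8=F, B9=F

Answer: B1=F, B2=S, B3=T, B3=F, B4=S, B4=E, B5=F, B7=F, B8=T, B8=F, B9=F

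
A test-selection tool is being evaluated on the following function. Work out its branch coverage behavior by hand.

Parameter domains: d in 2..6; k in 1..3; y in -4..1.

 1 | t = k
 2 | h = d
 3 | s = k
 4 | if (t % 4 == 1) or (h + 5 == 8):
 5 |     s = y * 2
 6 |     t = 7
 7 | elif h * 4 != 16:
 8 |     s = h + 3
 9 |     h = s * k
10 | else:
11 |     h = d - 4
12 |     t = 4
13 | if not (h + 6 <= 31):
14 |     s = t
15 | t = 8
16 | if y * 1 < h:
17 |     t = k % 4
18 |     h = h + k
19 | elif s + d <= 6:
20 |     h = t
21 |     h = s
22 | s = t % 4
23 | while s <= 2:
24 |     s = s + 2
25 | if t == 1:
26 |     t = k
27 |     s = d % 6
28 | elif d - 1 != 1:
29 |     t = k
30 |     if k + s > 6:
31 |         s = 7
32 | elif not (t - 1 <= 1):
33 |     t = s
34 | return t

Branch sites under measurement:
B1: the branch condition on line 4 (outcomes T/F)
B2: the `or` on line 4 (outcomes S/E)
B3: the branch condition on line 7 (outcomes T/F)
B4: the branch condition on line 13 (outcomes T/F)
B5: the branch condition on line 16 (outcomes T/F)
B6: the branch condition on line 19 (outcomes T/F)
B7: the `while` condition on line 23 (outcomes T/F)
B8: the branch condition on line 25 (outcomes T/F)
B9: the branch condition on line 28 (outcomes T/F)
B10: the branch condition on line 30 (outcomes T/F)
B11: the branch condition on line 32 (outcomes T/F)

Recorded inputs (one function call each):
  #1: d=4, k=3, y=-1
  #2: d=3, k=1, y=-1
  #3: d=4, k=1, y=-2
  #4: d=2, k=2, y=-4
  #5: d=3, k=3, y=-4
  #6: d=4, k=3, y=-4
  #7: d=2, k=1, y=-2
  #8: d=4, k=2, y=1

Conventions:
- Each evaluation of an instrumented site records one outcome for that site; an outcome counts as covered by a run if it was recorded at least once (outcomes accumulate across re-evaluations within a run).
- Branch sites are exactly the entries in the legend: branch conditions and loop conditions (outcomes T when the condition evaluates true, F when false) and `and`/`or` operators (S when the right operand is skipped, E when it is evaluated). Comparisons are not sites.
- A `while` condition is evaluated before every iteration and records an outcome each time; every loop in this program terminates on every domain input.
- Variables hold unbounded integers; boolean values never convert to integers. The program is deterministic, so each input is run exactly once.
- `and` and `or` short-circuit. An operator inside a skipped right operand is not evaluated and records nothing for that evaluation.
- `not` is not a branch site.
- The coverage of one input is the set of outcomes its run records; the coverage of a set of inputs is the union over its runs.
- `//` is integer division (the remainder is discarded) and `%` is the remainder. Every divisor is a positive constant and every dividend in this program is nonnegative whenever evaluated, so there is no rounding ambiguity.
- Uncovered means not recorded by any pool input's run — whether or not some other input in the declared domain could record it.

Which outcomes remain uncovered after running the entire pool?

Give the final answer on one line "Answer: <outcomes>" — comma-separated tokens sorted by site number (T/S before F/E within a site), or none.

run #1 (d=4, k=3, y=-1) records B1=F, B2=E, B3=F, B4=F, B5=T, B7=F, B8=F, B9=T, B10=F
run #2 (d=3, k=1, y=-1) records B1=T, B2=S, B4=F, B5=T, B7=T, B7=F, B8=T
run #3 (d=4, k=1, y=-2) records B1=T, B2=S, B4=F, B5=T, B7=T, B7=F, B8=T
run #4 (d=2, k=2, y=-4) records B1=F, B2=E, B3=T, B4=F, B5=T, B7=T, B7=F, B8=F, B9=F, B11=F
run #5 (d=3, k=3, y=-4) records B1=T, B2=E, B4=F, B5=T, B7=F, B8=F, B9=T, B10=F
run #6 (d=4, k=3, y=-4) records B1=F, B2=E, B3=F, B4=F, B5=T, B7=F, B8=F, B9=T, B10=F
run #7 (d=2, k=1, y=-2) records B1=T, B2=S, B4=F, B5=T, B7=T, B7=F, B8=T
run #8 (d=4, k=2, y=1) records B1=F, B2=E, B3=F, B4=F, B5=F, B6=T, B7=T, B7=F, B8=F, B9=T, B10=F
union over the pool: B1=T, B1=F, B2=S, B2=E, B3=T, B3=F, B4=F, B5=T, B5=F, B6=T, B7=T, B7=F, B8=T, B8=F, B9=T, B9=F, B10=F, B11=F
uncovered (4 of 22): B4=T, B6=F, B10=T, B11=T

Answer: B4=T, B6=F, B10=T, B11=T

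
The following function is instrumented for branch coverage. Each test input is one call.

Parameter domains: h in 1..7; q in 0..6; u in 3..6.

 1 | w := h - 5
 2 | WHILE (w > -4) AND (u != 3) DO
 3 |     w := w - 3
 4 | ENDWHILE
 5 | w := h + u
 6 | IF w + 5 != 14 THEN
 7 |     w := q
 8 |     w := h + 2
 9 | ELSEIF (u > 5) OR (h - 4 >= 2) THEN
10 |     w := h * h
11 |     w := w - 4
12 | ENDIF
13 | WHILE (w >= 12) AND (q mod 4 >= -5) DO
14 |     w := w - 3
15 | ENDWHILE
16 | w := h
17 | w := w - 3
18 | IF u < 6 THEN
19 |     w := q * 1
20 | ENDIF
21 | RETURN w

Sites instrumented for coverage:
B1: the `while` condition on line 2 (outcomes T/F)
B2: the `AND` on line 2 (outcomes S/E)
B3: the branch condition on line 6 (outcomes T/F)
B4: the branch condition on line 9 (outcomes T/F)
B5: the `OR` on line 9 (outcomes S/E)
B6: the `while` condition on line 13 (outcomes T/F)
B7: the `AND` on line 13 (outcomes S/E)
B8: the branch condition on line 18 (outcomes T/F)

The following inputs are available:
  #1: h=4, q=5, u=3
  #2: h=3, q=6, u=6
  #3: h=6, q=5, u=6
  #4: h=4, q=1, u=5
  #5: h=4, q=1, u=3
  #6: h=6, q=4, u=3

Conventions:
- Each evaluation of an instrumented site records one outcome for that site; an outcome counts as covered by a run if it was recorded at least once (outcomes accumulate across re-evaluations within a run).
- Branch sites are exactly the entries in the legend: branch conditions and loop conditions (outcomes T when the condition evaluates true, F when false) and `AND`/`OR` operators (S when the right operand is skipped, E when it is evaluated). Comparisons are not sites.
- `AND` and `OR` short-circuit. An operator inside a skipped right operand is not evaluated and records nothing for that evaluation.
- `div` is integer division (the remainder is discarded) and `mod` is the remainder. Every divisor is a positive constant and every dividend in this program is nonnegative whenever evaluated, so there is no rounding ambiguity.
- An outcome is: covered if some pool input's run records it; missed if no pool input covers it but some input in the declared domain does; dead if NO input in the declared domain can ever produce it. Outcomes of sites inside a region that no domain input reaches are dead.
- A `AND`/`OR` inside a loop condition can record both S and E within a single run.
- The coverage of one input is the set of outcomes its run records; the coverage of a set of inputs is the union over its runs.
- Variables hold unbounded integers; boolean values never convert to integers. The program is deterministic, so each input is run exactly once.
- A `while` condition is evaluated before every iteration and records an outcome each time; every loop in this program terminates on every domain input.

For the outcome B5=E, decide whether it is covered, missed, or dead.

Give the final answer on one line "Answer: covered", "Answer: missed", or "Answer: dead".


B5=E is recorded by pool input(s) 4, 6 -> covered
Answer: covered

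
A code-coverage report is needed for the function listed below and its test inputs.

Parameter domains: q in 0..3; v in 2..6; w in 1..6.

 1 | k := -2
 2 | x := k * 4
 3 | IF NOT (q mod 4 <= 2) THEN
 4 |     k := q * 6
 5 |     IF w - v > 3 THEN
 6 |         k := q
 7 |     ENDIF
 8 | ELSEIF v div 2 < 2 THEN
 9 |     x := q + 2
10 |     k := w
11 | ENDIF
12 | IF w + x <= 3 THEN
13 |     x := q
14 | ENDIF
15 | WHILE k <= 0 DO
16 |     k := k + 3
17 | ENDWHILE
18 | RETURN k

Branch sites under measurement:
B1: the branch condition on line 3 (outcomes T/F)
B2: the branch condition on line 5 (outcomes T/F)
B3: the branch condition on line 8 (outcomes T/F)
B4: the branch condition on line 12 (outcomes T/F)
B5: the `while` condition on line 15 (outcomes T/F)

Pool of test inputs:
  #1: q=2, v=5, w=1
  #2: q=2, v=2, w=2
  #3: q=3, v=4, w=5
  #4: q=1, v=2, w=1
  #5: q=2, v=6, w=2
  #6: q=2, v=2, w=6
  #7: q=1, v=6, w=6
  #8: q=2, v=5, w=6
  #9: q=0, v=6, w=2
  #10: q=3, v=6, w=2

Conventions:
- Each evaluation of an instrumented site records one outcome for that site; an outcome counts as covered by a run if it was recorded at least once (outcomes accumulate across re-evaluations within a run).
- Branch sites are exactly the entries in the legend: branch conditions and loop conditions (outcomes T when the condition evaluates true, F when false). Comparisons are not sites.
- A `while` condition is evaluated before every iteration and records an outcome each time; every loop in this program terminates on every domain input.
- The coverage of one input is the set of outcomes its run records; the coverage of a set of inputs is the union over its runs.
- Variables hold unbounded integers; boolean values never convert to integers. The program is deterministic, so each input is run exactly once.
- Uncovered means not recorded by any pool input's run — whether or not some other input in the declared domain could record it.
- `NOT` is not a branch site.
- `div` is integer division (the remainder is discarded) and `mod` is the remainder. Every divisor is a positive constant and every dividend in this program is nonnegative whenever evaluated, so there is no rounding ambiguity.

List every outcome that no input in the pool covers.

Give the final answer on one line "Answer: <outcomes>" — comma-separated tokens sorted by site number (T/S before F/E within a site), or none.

test 1 (q=2, v=5, w=1) hits B1=F, B3=F, B4=T, B5=T, B5=F
test 2 (q=2, v=2, w=2) hits B1=F, B3=T, B4=F, B5=F
test 3 (q=3, v=4, w=5) hits B1=T, B2=F, B4=T, B5=F
test 4 (q=1, v=2, w=1) hits B1=F, B3=T, B4=F, B5=F
test 5 (q=2, v=6, w=2) hits B1=F, B3=F, B4=T, B5=T, B5=F
test 6 (q=2, v=2, w=6) hits B1=F, B3=T, B4=F, B5=F
test 7 (q=1, v=6, w=6) hits B1=F, B3=F, B4=T, B5=T, B5=F
test 8 (q=2, v=5, w=6) hits B1=F, B3=F, B4=T, B5=T, B5=F
test 9 (q=0, v=6, w=2) hits B1=F, B3=F, B4=T, B5=T, B5=F
test 10 (q=3, v=6, w=2) hits B1=T, B2=F, B4=T, B5=F
union over the pool: B1=T, B1=F, B2=F, B3=T, B3=F, B4=T, B4=F, B5=T, B5=F
uncovered (1 of 10): B2=T

Answer: B2=T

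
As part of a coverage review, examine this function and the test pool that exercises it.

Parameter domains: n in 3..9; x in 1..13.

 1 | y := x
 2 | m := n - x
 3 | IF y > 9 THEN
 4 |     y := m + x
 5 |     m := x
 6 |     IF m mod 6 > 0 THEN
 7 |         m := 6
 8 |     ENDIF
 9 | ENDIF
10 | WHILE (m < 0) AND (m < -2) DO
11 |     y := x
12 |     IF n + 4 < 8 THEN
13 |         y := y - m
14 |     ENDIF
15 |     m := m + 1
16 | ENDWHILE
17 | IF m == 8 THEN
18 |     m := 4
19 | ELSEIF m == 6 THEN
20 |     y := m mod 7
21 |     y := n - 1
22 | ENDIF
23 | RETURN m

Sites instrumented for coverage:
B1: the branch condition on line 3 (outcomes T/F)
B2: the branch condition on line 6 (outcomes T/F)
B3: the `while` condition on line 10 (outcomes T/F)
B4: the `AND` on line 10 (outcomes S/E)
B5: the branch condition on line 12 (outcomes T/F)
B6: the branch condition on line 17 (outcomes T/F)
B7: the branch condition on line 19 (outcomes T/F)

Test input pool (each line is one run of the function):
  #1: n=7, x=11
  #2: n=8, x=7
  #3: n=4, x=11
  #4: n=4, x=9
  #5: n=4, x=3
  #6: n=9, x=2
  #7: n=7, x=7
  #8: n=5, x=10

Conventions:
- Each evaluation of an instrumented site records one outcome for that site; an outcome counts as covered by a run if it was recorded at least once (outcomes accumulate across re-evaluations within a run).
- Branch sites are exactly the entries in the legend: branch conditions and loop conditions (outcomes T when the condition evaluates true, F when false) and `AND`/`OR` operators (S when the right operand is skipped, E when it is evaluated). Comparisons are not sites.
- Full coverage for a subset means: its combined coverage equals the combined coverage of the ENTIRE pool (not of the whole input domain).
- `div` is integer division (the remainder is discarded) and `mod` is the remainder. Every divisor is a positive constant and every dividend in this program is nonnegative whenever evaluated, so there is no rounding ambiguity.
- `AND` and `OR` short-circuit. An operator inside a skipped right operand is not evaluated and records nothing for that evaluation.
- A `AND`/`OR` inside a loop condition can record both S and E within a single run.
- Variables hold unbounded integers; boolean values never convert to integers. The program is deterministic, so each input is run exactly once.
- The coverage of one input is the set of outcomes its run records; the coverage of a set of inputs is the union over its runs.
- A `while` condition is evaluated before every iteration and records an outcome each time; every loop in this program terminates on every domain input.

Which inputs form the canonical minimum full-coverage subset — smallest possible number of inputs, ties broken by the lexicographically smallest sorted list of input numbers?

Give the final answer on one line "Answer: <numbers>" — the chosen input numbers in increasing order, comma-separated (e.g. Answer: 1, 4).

input #1, n=7, x=11: events B1->T, B2->T, B4->S, B3->F, B6->F, B7->T; outcomes B1=T, B2=T, B3=F, B4=S, B6=F, B7=T
input #2, n=8, x=7: events B1->F, B4->S, B3->F, B6->F, B7->F; outcomes B1=F, B3=F, B4=S, B6=F, B7=F
input #3, n=4, x=11: events B1->T, B2->T, B4->S, B3->F, B6->F, B7->T; outcomes B1=T, B2=T, B3=F, B4=S, B6=F, B7=T
input #4, n=4, x=9: events B1->F, B4->E, B3->T, B5->F, B4->E, B3->T, B5->F, B4->E, B3->T, B5->F, B4->E, B3->F, B6->F, B7->F; outcomes B1=F, B3=T, B3=F, B4=E, B5=F, B6=F, B7=F
input #5, n=4, x=3: events B1->F, B4->S, B3->F, B6->F, B7->F; outcomes B1=F, B3=F, B4=S, B6=F, B7=F
input #6, n=9, x=2: events B1->F, B4->S, B3->F, B6->F, B7->F; outcomes B1=F, B3=F, B4=S, B6=F, B7=F
input #7, n=7, x=7: events B1->F, B4->S, B3->F, B6->F, B7->F; outcomes B1=F, B3=F, B4=S, B6=F, B7=F
input #8, n=5, x=10: events B1->T, B2->T, B4->S, B3->F, B6->F, B7->T; outcomes B1=T, B2=T, B3=F, B4=S, B6=F, B7=T
union over all inputs: B1=T, B1=F, B2=T, B3=T, B3=F, B4=S, B4=E, B5=F, B6=F, B7=T, B7=F (11 outcomes)
size 1 is not enough: best union over all size-1 subsets is 7/11
inputs {1, 4} (size 2) cover everything; no size-2 subset with a lexicographically smaller index list covers all 11

Answer: 1, 4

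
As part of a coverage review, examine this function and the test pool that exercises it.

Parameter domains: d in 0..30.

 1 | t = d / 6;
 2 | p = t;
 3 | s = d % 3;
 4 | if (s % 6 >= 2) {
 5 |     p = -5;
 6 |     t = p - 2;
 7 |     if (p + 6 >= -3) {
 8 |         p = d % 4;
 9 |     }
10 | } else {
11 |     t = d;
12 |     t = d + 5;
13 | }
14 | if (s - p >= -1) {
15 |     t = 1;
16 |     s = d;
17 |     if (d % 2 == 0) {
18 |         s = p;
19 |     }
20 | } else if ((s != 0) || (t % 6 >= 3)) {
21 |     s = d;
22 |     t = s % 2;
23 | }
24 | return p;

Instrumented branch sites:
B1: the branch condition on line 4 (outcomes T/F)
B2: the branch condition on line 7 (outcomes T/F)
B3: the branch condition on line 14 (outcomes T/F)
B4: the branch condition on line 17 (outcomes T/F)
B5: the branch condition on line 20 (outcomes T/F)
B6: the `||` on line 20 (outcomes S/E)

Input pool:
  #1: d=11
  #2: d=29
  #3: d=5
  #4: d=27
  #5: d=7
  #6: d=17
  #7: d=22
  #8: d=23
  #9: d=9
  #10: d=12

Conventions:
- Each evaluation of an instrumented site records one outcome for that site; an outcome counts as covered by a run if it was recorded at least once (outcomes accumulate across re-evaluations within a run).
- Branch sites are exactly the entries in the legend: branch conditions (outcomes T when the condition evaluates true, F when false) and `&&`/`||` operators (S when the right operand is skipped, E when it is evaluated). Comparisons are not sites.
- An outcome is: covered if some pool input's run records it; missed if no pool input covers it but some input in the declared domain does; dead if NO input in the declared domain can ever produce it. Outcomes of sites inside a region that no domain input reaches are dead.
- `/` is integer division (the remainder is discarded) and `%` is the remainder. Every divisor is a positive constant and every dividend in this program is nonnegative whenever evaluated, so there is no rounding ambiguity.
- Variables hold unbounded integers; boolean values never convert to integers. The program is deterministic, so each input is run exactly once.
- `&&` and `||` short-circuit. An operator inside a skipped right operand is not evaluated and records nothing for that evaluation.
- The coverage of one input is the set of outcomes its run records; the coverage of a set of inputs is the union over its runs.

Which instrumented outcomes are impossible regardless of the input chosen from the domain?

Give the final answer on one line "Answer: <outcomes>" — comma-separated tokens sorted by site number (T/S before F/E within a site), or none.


checking every outcome against all 31 domain inputs:
  B2=F: zero occurrences over every domain input -> dead
  reachable outcomes have witnesses, e.g. B1=T (e.g. d=2), B1=F (e.g. d=0), B2=T (e.g. d=2), B3=T (e.g. d=0)
Answer: B2=F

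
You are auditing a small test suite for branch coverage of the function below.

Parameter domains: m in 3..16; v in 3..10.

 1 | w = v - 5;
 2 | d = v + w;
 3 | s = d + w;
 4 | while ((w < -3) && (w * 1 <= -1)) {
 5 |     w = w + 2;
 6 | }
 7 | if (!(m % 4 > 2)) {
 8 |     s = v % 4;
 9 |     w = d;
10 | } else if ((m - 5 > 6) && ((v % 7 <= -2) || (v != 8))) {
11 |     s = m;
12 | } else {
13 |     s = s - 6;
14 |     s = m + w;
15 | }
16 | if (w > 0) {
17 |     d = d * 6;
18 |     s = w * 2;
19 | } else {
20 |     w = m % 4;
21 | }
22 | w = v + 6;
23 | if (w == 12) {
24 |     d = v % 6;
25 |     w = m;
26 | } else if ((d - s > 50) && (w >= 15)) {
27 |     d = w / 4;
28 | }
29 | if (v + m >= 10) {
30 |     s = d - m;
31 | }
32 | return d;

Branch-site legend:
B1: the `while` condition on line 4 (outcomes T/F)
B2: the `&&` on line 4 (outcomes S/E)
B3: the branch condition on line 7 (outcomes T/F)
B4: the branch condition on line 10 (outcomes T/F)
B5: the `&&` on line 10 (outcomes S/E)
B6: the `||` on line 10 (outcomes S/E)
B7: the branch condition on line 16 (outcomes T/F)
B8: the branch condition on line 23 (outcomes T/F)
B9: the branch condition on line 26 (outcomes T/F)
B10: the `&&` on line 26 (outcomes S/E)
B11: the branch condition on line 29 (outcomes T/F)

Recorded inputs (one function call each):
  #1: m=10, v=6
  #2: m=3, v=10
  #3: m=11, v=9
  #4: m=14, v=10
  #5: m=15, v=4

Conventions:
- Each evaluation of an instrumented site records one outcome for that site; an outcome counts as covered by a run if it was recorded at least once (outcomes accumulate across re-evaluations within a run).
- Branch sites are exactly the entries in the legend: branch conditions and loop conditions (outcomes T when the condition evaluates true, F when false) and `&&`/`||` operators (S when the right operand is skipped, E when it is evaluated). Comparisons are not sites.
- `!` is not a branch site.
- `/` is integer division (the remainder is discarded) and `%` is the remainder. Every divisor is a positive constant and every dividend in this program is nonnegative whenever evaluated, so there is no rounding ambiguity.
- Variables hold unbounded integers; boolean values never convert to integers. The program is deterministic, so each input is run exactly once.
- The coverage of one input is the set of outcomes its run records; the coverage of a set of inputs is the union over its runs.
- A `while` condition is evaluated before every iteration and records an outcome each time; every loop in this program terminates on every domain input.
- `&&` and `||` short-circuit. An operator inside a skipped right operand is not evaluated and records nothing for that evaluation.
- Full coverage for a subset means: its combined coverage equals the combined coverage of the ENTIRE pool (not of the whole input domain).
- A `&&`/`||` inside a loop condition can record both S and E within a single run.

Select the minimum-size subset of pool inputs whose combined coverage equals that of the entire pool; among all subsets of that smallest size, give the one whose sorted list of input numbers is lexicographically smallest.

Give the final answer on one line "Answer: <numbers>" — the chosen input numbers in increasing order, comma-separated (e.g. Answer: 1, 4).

input #1, m=10, v=6: events B2->S, B1->F, B3->T, B7->T, B8->T, B11->T; outcomes B1=F, B2=S, B3=T, B7=T, B8=T, B11=T
input #2, m=3, v=10: events B2->S, B1->F, B3->F, B5->S, B4->F, B7->T, B8->F, B10->E, B9->T, B11->T; outcomes B1=F, B2=S, B3=F, B4=F, B5=S, B7=T, B8=F, B9=T, B10=E, B11=T
input #3, m=11, v=9: events B2->S, B1->F, B3->F, B5->S, B4->F, B7->T, B8->F, B10->E, B9->T, B11->T; outcomes B1=F, B2=S, B3=F, B4=F, B5=S, B7=T, B8=F, B9=T, B10=E, B11=T
input #4, m=14, v=10: events B2->S, B1->F, B3->T, B7->T, B8->F, B10->E, B9->T, B11->T; outcomes B1=F, B2=S, B3=T, B7=T, B8=F, B9=T, B10=E, B11=T
input #5, m=15, v=4: events B2->S, B1->F, B3->F, B5->E, B6->E, B4->T, B7->F, B8->F, B10->S, B9->F, B11->T; outcomes B1=F, B2=S, B3=F, B4=T, B5=E, B6=E, B7=F, B8=F, B9=F, B10=S, B11=T
together the pool reaches 18 outcomes: B1=F, B2=S, B3=T, B3=F, B4=T, B4=F, B5=S, B5=E, B6=E, B7=T, B7=F, B8=T, B8=F, B9=T, B9=F, B10=S, B10=E, B11=T
every size-1 subset falls short of the 18 outcomes (best: 11/18)
every size-2 subset falls short of the 18 outcomes (best: 16/18)
at size 3, {1, 2, 5} reaches all 18 outcomes; every lexicographically earlier size-3 subset fails

Answer: 1, 2, 5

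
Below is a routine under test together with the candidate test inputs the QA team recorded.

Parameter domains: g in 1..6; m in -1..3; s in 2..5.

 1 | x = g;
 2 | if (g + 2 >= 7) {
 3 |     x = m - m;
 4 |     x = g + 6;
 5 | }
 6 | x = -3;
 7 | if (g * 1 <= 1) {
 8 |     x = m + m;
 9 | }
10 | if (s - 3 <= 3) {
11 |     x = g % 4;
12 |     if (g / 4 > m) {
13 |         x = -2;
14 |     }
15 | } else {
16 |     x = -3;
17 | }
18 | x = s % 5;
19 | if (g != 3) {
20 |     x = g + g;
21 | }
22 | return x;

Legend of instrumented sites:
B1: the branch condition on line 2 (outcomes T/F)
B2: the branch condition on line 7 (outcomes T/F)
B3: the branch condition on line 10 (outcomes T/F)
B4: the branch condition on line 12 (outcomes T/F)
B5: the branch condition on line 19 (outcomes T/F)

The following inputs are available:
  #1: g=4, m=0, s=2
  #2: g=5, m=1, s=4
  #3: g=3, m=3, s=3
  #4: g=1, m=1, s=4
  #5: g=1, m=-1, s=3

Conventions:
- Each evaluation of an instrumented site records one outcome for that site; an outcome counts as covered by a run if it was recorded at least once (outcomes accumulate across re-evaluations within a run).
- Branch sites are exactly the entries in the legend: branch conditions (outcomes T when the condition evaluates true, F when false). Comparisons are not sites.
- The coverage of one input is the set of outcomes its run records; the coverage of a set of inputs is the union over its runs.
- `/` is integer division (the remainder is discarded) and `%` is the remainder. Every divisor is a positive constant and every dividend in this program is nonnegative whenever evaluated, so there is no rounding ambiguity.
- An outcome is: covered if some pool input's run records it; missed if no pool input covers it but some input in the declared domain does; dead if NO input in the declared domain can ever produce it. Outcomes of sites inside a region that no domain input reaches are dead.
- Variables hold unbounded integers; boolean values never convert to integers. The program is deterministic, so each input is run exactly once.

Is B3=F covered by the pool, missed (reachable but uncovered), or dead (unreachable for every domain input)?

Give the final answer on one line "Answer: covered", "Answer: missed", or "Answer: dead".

no pool input records B3=F
checking all 120 inputs in the declared domain: B3=F is never recorded -> dead

Answer: dead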